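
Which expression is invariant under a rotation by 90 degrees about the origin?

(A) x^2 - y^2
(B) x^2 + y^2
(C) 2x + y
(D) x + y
B

A rotation by 90 degrees sends (x, y) to (-y, x).
Substitute the transformed coordinates into each option and compare with the original:
(A) x^2 - y^2  ->  (-y)^2 - (x)^2 = -x^2 + y^2   [differs from x^2 - y^2: not invariant]
(B) x^2 + y^2  ->  (-y)^2 + (x)^2 = x^2 + y^2   [equals x^2 + y^2: invariant]
(C) 2x + y  ->  2(-y) + (x) = x - 2y   [differs from 2x + y: not invariant]
(D) x + y  ->  (-y) + (x) = x - y   [differs from x + y: not invariant]

Only option (B), x^2 + y^2, is unchanged by the transformation.
Geometrically, x^2 + y^2 is the squared distance from the origin, which every rotation about the origin preserves.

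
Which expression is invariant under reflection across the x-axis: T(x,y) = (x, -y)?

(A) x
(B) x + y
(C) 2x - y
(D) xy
A

The map is reflection across the x-axis: T(x,y) = (x, -y).
Substitute the transformed coordinates into each option and compare with the original:
(A) x  ->  (x) = x   [equals x: invariant]
(B) x + y  ->  (x) + (-y) = x - y   [differs from x + y: not invariant]
(C) 2x - y  ->  2(x) - (-y) = 2x + y   [differs from 2x - y: not invariant]
(D) xy  ->  (x)(-y) = -xy   [differs from xy: not invariant]

Only option (A), x, is unchanged by the transformation.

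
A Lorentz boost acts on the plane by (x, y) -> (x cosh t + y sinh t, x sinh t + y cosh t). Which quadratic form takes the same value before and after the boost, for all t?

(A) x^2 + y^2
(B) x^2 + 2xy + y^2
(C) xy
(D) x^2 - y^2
D

Write x' = x cosh t + y sinh t, y' = x sinh t + y cosh t and substitute into each option:
(A) x^2 + y^2: (x cosh t + y sinh t)^2 + (x sinh t + y cosh t)^2 = (x^2 + y^2)(cosh^2 t + sinh^2 t) + 4xy sinh t cosh t = (x^2 + y^2) cosh 2t + 2xy sinh 2t   [not invariant for t != 0]
(B) x^2 + 2xy + y^2: (x' + y')^2 with x' + y' = (x + y)(cosh t + sinh t) = (x + y)e^t, so it becomes (x + y)^2 e^(2t)   [not invariant for t != 0]
(C) xy: (x cosh t + y sinh t)(x sinh t + y cosh t) = xy(cosh^2 t + sinh^2 t) + (x^2 + y^2) sinh t cosh t = xy cosh 2t + (x^2 + y^2)(sinh 2t)/2   [not invariant for t != 0]
(D) x^2 - y^2: (x cosh t + y sinh t)^2 - (x sinh t + y cosh t)^2 = x^2(cosh^2 t - sinh^2 t) + 2xy(cosh t sinh t - sinh t cosh t) + y^2(sinh^2 t - cosh^2 t) = x^2 - y^2   [invariant, using cosh^2 t - sinh^2 t = 1]

Only (D) x^2 - y^2 is unchanged; it is the Minkowski form preserved by Lorentz boosts, just as x^2 + y^2 is preserved by ordinary rotations.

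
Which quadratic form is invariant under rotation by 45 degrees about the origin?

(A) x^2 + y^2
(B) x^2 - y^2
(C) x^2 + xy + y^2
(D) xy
A

Rotation by 45 degrees sends (x, y) to (sqrt(2)x/2 - sqrt(2)y/2, sqrt(2)x/2 + sqrt(2)y/2).
Substitute the transformed coordinates into each option and compare with the original:
(A) x^2 + y^2  ->  (sqrt(2)x/2 - sqrt(2)y/2)^2 + (sqrt(2)x/2 + sqrt(2)y/2)^2 = x^2 + y^2   [equals x^2 + y^2: invariant]
(B) x^2 - y^2  ->  (sqrt(2)x/2 - sqrt(2)y/2)^2 - (sqrt(2)x/2 + sqrt(2)y/2)^2 = -2xy   [differs from x^2 - y^2: not invariant]
(C) x^2 + xy + y^2  ->  (sqrt(2)x/2 - sqrt(2)y/2)^2 + (sqrt(2)x/2 - sqrt(2)y/2)(sqrt(2)x/2 + sqrt(2)y/2) + (sqrt(2)x/2 + sqrt(2)y/2)^2 = 3x^2/2 + y^2/2   [differs from x^2 + xy + y^2: not invariant]
(D) xy  ->  (sqrt(2)x/2 - sqrt(2)y/2)(sqrt(2)x/2 + sqrt(2)y/2) = x^2/2 - y^2/2   [differs from xy: not invariant]

Only option (A), x^2 + y^2, is unchanged by the transformation.
x^2 + y^2 is the squared distance from the origin, which rotations preserve.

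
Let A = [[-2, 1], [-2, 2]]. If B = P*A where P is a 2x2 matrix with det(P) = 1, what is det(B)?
-2

By the multiplicative property of determinants, det(B) = det(P*A) = det(P) * det(A) = det(A),
so the determinant is invariant under multiplication by any determinant-1 matrix; we just need det(A).

det(A) = (-2)(2) - (1)(-2) = -4 - (-2) = -2

Therefore det(B) = 1 * (-2) = -2.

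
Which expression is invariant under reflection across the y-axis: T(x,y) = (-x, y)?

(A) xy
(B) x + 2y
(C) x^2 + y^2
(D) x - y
C

The map is reflection across the y-axis: T(x,y) = (-x, y).
Substitute the transformed coordinates into each option and compare with the original:
(A) xy  ->  (-x)(y) = -xy   [differs from xy: not invariant]
(B) x + 2y  ->  (-x) + 2(y) = -x + 2y   [differs from x + 2y: not invariant]
(C) x^2 + y^2  ->  (-x)^2 + (y)^2 = x^2 + y^2   [equals x^2 + y^2: invariant]
(D) x - y  ->  (-x) - (y) = -x - y   [differs from x - y: not invariant]

Only option (C), x^2 + y^2, is unchanged by the transformation.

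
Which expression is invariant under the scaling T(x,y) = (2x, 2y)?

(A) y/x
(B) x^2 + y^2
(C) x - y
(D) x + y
A

Under the uniform scaling T(x,y) = (2x, 2y):
Substitute the transformed coordinates into each option and compare with the original:
(A) y/x  ->  (2y)/(2x) = y/x   [equals y/x: invariant]
(B) x^2 + y^2  ->  (2x)^2 + (2y)^2 = 4x^2 + 4y^2   [differs from x^2 + y^2: not invariant]
(C) x - y  ->  (2x) - (2y) = 2x - 2y   [differs from x - y: not invariant]
(D) x + y  ->  (2x) + (2y) = 2x + 2y   [differs from x + y: not invariant]

Only option (A), y/x, is unchanged by the transformation.
The common factor 2 cancels in a ratio of coordinates, while sums, products and sums of squares pick up factors of 2 or 4.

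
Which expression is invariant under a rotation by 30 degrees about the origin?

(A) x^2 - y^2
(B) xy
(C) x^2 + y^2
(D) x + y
C

A rotation by 30 degrees sends (x, y) to (sqrt(3)x/2 - y/2, x/2 + sqrt(3)y/2).
Substitute the transformed coordinates into each option and compare with the original:
(A) x^2 - y^2  ->  (sqrt(3)x/2 - y/2)^2 - (x/2 + sqrt(3)y/2)^2 = x^2/2 - sqrt(3)xy - y^2/2   [differs from x^2 - y^2: not invariant]
(B) xy  ->  (sqrt(3)x/2 - y/2)(x/2 + sqrt(3)y/2) = sqrt(3)x^2/4 + xy/2 - sqrt(3)y^2/4   [differs from xy: not invariant]
(C) x^2 + y^2  ->  (sqrt(3)x/2 - y/2)^2 + (x/2 + sqrt(3)y/2)^2 = x^2 + y^2   [equals x^2 + y^2: invariant]
(D) x + y  ->  (sqrt(3)x/2 - y/2) + (x/2 + sqrt(3)y/2) = x/2 + sqrt(3)x/2 - y/2 + sqrt(3)y/2   [differs from x + y: not invariant]

Only option (C), x^2 + y^2, is unchanged by the transformation.
Geometrically, x^2 + y^2 is the squared distance from the origin, which every rotation about the origin preserves.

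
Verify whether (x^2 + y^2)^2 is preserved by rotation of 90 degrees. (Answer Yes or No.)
Yes

Applying rotation by 90 degrees: x' = x*cos(90 degrees) - y*sin(90 degrees) = -y, y' = x*sin(90 degrees) + y*cos(90 degrees) = x

Substituting into (x^2 + y^2)^2:
((-y)^2 + (x)^2)^2
= x^4 + 2x^2y^2 + y^4 = (x^2 + y^2)^2

This equals the original expression (x^2 + y^2)^2, so it IS invariant.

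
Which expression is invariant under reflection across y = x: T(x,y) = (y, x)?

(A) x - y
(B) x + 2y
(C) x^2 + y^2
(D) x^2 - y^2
C

The map is reflection across y = x: T(x,y) = (y, x).
Substitute the transformed coordinates into each option and compare with the original:
(A) x - y  ->  (y) - (x) = -x + y   [differs from x - y: not invariant]
(B) x + 2y  ->  (y) + 2(x) = 2x + y   [differs from x + 2y: not invariant]
(C) x^2 + y^2  ->  (y)^2 + (x)^2 = x^2 + y^2   [equals x^2 + y^2: invariant]
(D) x^2 - y^2  ->  (y)^2 - (x)^2 = -x^2 + y^2   [differs from x^2 - y^2: not invariant]

Only option (C), x^2 + y^2, is unchanged by the transformation.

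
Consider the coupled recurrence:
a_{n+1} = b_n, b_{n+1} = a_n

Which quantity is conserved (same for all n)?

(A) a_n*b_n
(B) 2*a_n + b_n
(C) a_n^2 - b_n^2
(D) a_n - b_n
A

Replace a_n by a_{n+1} = b_n and b_n by b_{n+1} = a_n in each option and simplify:
(A) a_n*b_n  ->  (b_n)*(a_n) = a_n*b_n   [conserved]
(B) 2*a_n + b_n  ->  2*(b_n) + (a_n) = a_n + 2*b_n   [not conserved]
(C) a_n^2 - b_n^2  ->  (b_n)^2 - (a_n)^2 = -a_n^2 + b_n^2   [not conserved]
(D) a_n - b_n  ->  (b_n) - (a_n) = -a_n + b_n   [not conserved]

Only (A) a_n*b_n returns to itself after one step, so it is the conserved quantity.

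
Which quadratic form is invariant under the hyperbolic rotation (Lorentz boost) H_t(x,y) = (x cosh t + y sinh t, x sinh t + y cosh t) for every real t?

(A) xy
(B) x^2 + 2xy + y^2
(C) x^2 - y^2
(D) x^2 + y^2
C

Write x' = x cosh t + y sinh t, y' = x sinh t + y cosh t and substitute into each option:
(A) xy: (x cosh t + y sinh t)(x sinh t + y cosh t) = xy(cosh^2 t + sinh^2 t) + (x^2 + y^2) sinh t cosh t = xy cosh 2t + (x^2 + y^2)(sinh 2t)/2   [not invariant for t != 0]
(B) x^2 + 2xy + y^2: (x' + y')^2 with x' + y' = (x + y)(cosh t + sinh t) = (x + y)e^t, so it becomes (x + y)^2 e^(2t)   [not invariant for t != 0]
(C) x^2 - y^2: (x cosh t + y sinh t)^2 - (x sinh t + y cosh t)^2 = x^2(cosh^2 t - sinh^2 t) + 2xy(cosh t sinh t - sinh t cosh t) + y^2(sinh^2 t - cosh^2 t) = x^2 - y^2   [invariant, using cosh^2 t - sinh^2 t = 1]
(D) x^2 + y^2: (x cosh t + y sinh t)^2 + (x sinh t + y cosh t)^2 = (x^2 + y^2)(cosh^2 t + sinh^2 t) + 4xy sinh t cosh t = (x^2 + y^2) cosh 2t + 2xy sinh 2t   [not invariant for t != 0]

Only (C) x^2 - y^2 is unchanged; it is the Minkowski form preserved by Lorentz boosts, just as x^2 + y^2 is preserved by ordinary rotations.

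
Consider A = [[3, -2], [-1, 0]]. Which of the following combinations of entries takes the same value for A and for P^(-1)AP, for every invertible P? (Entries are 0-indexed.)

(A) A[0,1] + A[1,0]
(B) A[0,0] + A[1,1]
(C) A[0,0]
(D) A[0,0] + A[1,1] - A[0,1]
B

A[0,0] + A[1,1] is the trace of A. By the cyclic property of the trace, tr(P^(-1)AP) = tr(APP^(-1)) = tr(A), so it is the same for every matrix similar to A.

The other combinations are not similarity invariants. For example, take P = [[2, 1], [1, 1]] (det P = 1), so P^(-1) = [[1, -1], [-1, 2]] and
B = P^(-1)AP = [[6, 2], [-8, -3]].
Evaluating each option on A and on B:
(A) A[0,1] + A[1,0]: -3 for A, -6 for B -> changes
(B) A[0,0] + A[1,1]: 3 for A, 3 for B -> unchanged
(C) A[0,0]: 3 for A, 6 for B -> changes
(D) A[0,0] + A[1,1] - A[0,1]: 5 for A, 1 for B -> changes

Only (B) A[0,0] + A[1,1] = 3 survives (and it does so for every P, not just this one), so it is the invariant.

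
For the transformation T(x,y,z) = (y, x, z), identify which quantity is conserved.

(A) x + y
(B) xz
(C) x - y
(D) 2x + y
A

Apply T(x,y,z) = (y, x, z) to each option, i.e. replace (x, y, z) by the transformed coordinates.
Substitute the transformed coordinates into each option and compare with the original:
(A) x + y  ->  (y) + (x) = x + y   [equals x + y: invariant]
(B) xz  ->  (y)(z) = yz   [differs from xz: not invariant]
(C) x - y  ->  (y) - (x) = -x + y   [differs from x - y: not invariant]
(D) 2x + y  ->  2(y) + (x) = x + 2y   [differs from 2x + y: not invariant]

Only option (A), x + y, is unchanged by the transformation.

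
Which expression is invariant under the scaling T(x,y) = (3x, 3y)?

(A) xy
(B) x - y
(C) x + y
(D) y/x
D

Under the uniform scaling T(x,y) = (3x, 3y):
Substitute the transformed coordinates into each option and compare with the original:
(A) xy  ->  (3x)(3y) = 9xy   [differs from xy: not invariant]
(B) x - y  ->  (3x) - (3y) = 3x - 3y   [differs from x - y: not invariant]
(C) x + y  ->  (3x) + (3y) = 3x + 3y   [differs from x + y: not invariant]
(D) y/x  ->  (3y)/(3x) = y/x   [equals y/x: invariant]

Only option (D), y/x, is unchanged by the transformation.
The common factor 3 cancels in a ratio of coordinates, while sums, products and sums of squares pick up factors of 3 or 9.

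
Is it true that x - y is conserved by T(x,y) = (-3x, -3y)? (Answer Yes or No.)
No

Substitute T(x,y) = (-3x, -3y) into the expression and compare with the original.

Original: x - y
After applying T: (-3x) - (-3y) = -3x + 3y

This differs from the original x - y (difference: -4x + 4y), so the expression is NOT invariant.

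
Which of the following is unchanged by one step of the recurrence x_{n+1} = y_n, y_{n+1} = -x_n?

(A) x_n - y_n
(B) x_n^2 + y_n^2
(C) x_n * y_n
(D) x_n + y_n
B

For the recurrence x_{n+1} = y_n, y_{n+1} = -x_n:

x_{n+1}^2 + y_{n+1}^2 = y_n^2 + (-x_n)^2 = x_n^2 + y_n^2
The sum of squares is conserved (like energy in a harmonic oscillator).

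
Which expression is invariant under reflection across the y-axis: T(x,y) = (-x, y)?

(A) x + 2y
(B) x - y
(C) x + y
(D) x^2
D

The map is reflection across the y-axis: T(x,y) = (-x, y).
Substitute the transformed coordinates into each option and compare with the original:
(A) x + 2y  ->  (-x) + 2(y) = -x + 2y   [differs from x + 2y: not invariant]
(B) x - y  ->  (-x) - (y) = -x - y   [differs from x - y: not invariant]
(C) x + y  ->  (-x) + (y) = -x + y   [differs from x + y: not invariant]
(D) x^2  ->  (-x)^2 = x^2   [equals x^2: invariant]

Only option (D), x^2, is unchanged by the transformation.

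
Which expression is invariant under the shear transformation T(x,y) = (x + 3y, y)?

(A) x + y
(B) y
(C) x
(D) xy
B

Under the shear T(x,y) = (x + 3y, y):
Substitute the transformed coordinates into each option and compare with the original:
(A) x + y  ->  (x + 3y) + (y) = x + 4y   [differs from x + y: not invariant]
(B) y  ->  (y) = y   [equals y: invariant]
(C) x  ->  (x + 3y) = x + 3y   [differs from x: not invariant]
(D) xy  ->  (x + 3y)(y) = xy + 3y^2   [differs from xy: not invariant]

Only option (B), y, is unchanged by the transformation.
A horizontal shear moves points parallel to the x-axis, so the y-coordinate (and any function of y alone) is unchanged.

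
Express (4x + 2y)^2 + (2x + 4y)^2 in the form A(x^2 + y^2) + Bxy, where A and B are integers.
20(x^2 + y^2) + 32xy

Expanding: (4x + 2y)^2 = 16x^2 + 16xy + 4y^2
(2x + 4y)^2 = 4x^2 + 16xy + 16y^2
Sum = (16+4)(x^2+y^2) + 32xy = 20(x^2 + y^2) + 32xy
This is symmetric in x and y.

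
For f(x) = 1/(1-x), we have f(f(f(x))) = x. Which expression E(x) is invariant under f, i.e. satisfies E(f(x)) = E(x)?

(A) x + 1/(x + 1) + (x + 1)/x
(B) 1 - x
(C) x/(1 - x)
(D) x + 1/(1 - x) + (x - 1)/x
D

Replace x by f(x) = 1/(1 - x) in each option and simplify. As a quick numerical cross-check, also compare E(3) with E(f(3)) = E(-1/2).

(A) x + 1/(x + 1) + (x + 1)/x  ->  (1/(1 - x)) + 1/((1/(1 - x)) + 1) + ((1/(1 - x)) + 1)/(1/(1 - x)) = (-x^3 + 6x^2 - 11x + 7)/(x^2 - 3x + 2); check: E(3) = 55/12 but E(-1/2) = 1/2.   [not invariant]
(B) 1 - x  ->  1 - (1/(1 - x)) = x/(x - 1); check: E(3) = -2 but E(-1/2) = 3/2.   [not invariant]
(C) x/(1 - x)  ->  (1/(1 - x))/(1 - (1/(1 - x))) = -1/x; check: E(3) = -3/2 but E(-1/2) = -1/3.   [not invariant]
(D) x + 1/(1 - x) + (x - 1)/x  ->  (1/(1 - x)) + 1/(1 - (1/(1 - x))) + ((1/(1 - x)) - 1)/(1/(1 - x)), which simplifies back to x + 1/(1 - x) + (x - 1)/x; check: E(3) = 19/6, E(-1/2) = 19/6.   [invariant]

Only (D) is unchanged. Indeed f(f(x)) = 1/(1 - 1/(1-x)) = (1-x)/(-x) = (x-1)/x, so E(x) = x + f(x) + f(f(x)) is the sum over the whole 3-cycle; applying f just permutes the three terms cyclically (x -> f(x) -> f(f(x)) -> x), leaving the sum unchanged.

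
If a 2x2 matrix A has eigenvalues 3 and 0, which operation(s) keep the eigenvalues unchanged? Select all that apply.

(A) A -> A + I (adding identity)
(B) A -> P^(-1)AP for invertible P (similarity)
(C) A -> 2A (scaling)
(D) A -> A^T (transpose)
B and D

Eigenvalues are preserved by:
1. Similarity transformations: A -> P^(-1)AP (same characteristic polynomial)
2. Transpose: A^T has the same eigenvalues as A

Eigenvalues are NOT preserved by:
- Adding identity: eigenvalues become 3+1, 0+1
- Scaling: eigenvalues become 6, 0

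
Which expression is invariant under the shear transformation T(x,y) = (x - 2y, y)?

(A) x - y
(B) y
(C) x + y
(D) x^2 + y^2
B

Under the shear T(x,y) = (x - 2y, y):
Substitute the transformed coordinates into each option and compare with the original:
(A) x - y  ->  (x - 2y) - (y) = x - 3y   [differs from x - y: not invariant]
(B) y  ->  (y) = y   [equals y: invariant]
(C) x + y  ->  (x - 2y) + (y) = x - y   [differs from x + y: not invariant]
(D) x^2 + y^2  ->  (x - 2y)^2 + (y)^2 = x^2 - 4xy + 5y^2   [differs from x^2 + y^2: not invariant]

Only option (B), y, is unchanged by the transformation.
A horizontal shear moves points parallel to the x-axis, so the y-coordinate (and any function of y alone) is unchanged.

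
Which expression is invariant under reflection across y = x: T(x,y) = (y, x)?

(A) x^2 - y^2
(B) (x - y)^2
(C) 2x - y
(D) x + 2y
B

The map is reflection across y = x: T(x,y) = (y, x).
Substitute the transformed coordinates into each option and compare with the original:
(A) x^2 - y^2  ->  (y)^2 - (x)^2 = -x^2 + y^2   [differs from x^2 - y^2: not invariant]
(B) (x - y)^2  ->  ((y) - (x))^2 = x^2 - 2xy + y^2   [equals (x - y)^2: invariant]
(C) 2x - y  ->  2(y) - (x) = -x + 2y   [differs from 2x - y: not invariant]
(D) x + 2y  ->  (y) + 2(x) = 2x + y   [differs from x + 2y: not invariant]

Only option (B), (x - y)^2, is unchanged by the transformation.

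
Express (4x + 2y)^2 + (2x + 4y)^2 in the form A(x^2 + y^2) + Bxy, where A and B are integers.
20(x^2 + y^2) + 32xy

Expanding: (4x + 2y)^2 = 16x^2 + 16xy + 4y^2
(2x + 4y)^2 = 4x^2 + 16xy + 16y^2
Sum = (16+4)(x^2+y^2) + 32xy = 20(x^2 + y^2) + 32xy
This is symmetric in x and y.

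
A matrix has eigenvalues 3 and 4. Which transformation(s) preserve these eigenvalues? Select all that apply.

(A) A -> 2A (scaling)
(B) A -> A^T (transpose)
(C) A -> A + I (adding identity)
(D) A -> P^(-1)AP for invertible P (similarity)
B and D

Eigenvalues are preserved by:
1. Similarity transformations: A -> P^(-1)AP (same characteristic polynomial)
2. Transpose: A^T has the same eigenvalues as A

Eigenvalues are NOT preserved by:
- Adding identity: eigenvalues become 3+1, 4+1
- Scaling: eigenvalues become 6, 8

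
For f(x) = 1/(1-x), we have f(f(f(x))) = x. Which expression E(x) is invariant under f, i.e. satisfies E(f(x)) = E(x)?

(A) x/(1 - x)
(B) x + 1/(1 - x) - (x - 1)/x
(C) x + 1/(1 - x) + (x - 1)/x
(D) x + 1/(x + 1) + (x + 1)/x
C

Replace x by f(x) = 1/(1 - x) in each option and simplify. As a quick numerical cross-check, also compare E(5) with E(f(5)) = E(-1/4).

(A) x/(1 - x)  ->  (1/(1 - x))/(1 - (1/(1 - x))) = -1/x; check: E(5) = -5/4 but E(-1/4) = -1/5.   [not invariant]
(B) x + 1/(1 - x) - (x - 1)/x  ->  (1/(1 - x)) + 1/(1 - (1/(1 - x))) - ((1/(1 - x)) - 1)/(1/(1 - x)) = (x^2(1 - x) - x + (x - 1)^2)/(x(x - 1)); check: E(5) = 79/20 but E(-1/4) = -89/20.   [not invariant]
(C) x + 1/(1 - x) + (x - 1)/x  ->  (1/(1 - x)) + 1/(1 - (1/(1 - x))) + ((1/(1 - x)) - 1)/(1/(1 - x)), which simplifies back to x + 1/(1 - x) + (x - 1)/x; check: E(5) = 111/20, E(-1/4) = 111/20.   [invariant]
(D) x + 1/(x + 1) + (x + 1)/x  ->  (1/(1 - x)) + 1/((1/(1 - x)) + 1) + ((1/(1 - x)) + 1)/(1/(1 - x)) = (-x^3 + 6x^2 - 11x + 7)/(x^2 - 3x + 2); check: E(5) = 191/30 but E(-1/4) = -23/12.   [not invariant]

Only (C) is unchanged. Indeed f(f(x)) = 1/(1 - 1/(1-x)) = (1-x)/(-x) = (x-1)/x, so E(x) = x + f(x) + f(f(x)) is the sum over the whole 3-cycle; applying f just permutes the three terms cyclically (x -> f(x) -> f(f(x)) -> x), leaving the sum unchanged.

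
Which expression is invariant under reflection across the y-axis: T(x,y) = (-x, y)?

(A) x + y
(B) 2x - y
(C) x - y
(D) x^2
D

The map is reflection across the y-axis: T(x,y) = (-x, y).
Substitute the transformed coordinates into each option and compare with the original:
(A) x + y  ->  (-x) + (y) = -x + y   [differs from x + y: not invariant]
(B) 2x - y  ->  2(-x) - (y) = -2x - y   [differs from 2x - y: not invariant]
(C) x - y  ->  (-x) - (y) = -x - y   [differs from x - y: not invariant]
(D) x^2  ->  (-x)^2 = x^2   [equals x^2: invariant]

Only option (D), x^2, is unchanged by the transformation.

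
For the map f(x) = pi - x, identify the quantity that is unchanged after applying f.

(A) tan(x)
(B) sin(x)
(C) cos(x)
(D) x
B

For f(x) = pi - x:
sin(pi - x) = sin(x), so sine is invariant under this transformation.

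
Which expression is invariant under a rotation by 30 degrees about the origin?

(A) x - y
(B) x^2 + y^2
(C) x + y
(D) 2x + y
B

A rotation by 30 degrees sends (x, y) to (sqrt(3)x/2 - y/2, x/2 + sqrt(3)y/2).
Substitute the transformed coordinates into each option and compare with the original:
(A) x - y  ->  (sqrt(3)x/2 - y/2) - (x/2 + sqrt(3)y/2) = -x/2 + sqrt(3)x/2 - sqrt(3)y/2 - y/2   [differs from x - y: not invariant]
(B) x^2 + y^2  ->  (sqrt(3)x/2 - y/2)^2 + (x/2 + sqrt(3)y/2)^2 = x^2 + y^2   [equals x^2 + y^2: invariant]
(C) x + y  ->  (sqrt(3)x/2 - y/2) + (x/2 + sqrt(3)y/2) = x/2 + sqrt(3)x/2 - y/2 + sqrt(3)y/2   [differs from x + y: not invariant]
(D) 2x + y  ->  2(sqrt(3)x/2 - y/2) + (x/2 + sqrt(3)y/2) = x/2 + sqrt(3)x - y + sqrt(3)y/2   [differs from 2x + y: not invariant]

Only option (B), x^2 + y^2, is unchanged by the transformation.
Geometrically, x^2 + y^2 is the squared distance from the origin, which every rotation about the origin preserves.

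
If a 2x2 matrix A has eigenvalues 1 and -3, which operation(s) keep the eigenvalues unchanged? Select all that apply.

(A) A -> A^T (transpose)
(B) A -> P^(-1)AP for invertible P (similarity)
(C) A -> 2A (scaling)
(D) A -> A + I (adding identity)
A and B

Eigenvalues are preserved by:
1. Similarity transformations: A -> P^(-1)AP (same characteristic polynomial)
2. Transpose: A^T has the same eigenvalues as A

Eigenvalues are NOT preserved by:
- Adding identity: eigenvalues become 1+1, -3+1
- Scaling: eigenvalues become 2, -6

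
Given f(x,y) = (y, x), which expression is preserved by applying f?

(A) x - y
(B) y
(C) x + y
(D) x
C

For f(x,y) = (y, x):
After applying f: x' = y, y' = x. So x' + y' = y + x = x + y.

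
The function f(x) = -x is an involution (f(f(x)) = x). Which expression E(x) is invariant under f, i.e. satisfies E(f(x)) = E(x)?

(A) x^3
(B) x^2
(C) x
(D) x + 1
B

Replace x by f(x) = -x in each option and simplify. As a quick numerical cross-check, also compare E(5) with E(f(5)) = E(-5).

(A) x^3  ->  (-x)^3 = -x^3; check: E(5) = 125 but E(-5) = -125.   [not invariant]
(B) x^2  ->  (-x)^2, which simplifies back to x^2; check: E(5) = 25, E(-5) = 25.   [invariant]
(C) x  ->  (-x) = -x; check: E(5) = 5 but E(-5) = -5.   [not invariant]
(D) x + 1  ->  (-x) + 1 = 1 - x; check: E(5) = 6 but E(-5) = -4.   [not invariant]

Only (B) is unchanged. E is symmetric under swapping x with f(x) = -x, which is exactly what an involution does.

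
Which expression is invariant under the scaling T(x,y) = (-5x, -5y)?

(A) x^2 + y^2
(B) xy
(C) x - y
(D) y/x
D

Under the uniform scaling T(x,y) = (-5x, -5y):
Substitute the transformed coordinates into each option and compare with the original:
(A) x^2 + y^2  ->  (-5x)^2 + (-5y)^2 = 25x^2 + 25y^2   [differs from x^2 + y^2: not invariant]
(B) xy  ->  (-5x)(-5y) = 25xy   [differs from xy: not invariant]
(C) x - y  ->  (-5x) - (-5y) = -5x + 5y   [differs from x - y: not invariant]
(D) y/x  ->  (-5y)/(-5x) = y/x   [equals y/x: invariant]

Only option (D), y/x, is unchanged by the transformation.
The common factor -5 cancels in a ratio of coordinates, while sums, products and sums of squares pick up factors of -5 or 25.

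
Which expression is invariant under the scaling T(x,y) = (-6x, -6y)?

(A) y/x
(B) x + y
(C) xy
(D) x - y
A

Under the uniform scaling T(x,y) = (-6x, -6y):
Substitute the transformed coordinates into each option and compare with the original:
(A) y/x  ->  (-6y)/(-6x) = y/x   [equals y/x: invariant]
(B) x + y  ->  (-6x) + (-6y) = -6x - 6y   [differs from x + y: not invariant]
(C) xy  ->  (-6x)(-6y) = 36xy   [differs from xy: not invariant]
(D) x - y  ->  (-6x) - (-6y) = -6x + 6y   [differs from x - y: not invariant]

Only option (A), y/x, is unchanged by the transformation.
The common factor -6 cancels in a ratio of coordinates, while sums, products and sums of squares pick up factors of -6 or 36.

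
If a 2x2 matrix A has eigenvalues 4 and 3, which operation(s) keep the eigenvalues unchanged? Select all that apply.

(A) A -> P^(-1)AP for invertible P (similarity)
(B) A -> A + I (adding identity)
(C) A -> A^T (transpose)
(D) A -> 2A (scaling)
A and C

Eigenvalues are preserved by:
1. Similarity transformations: A -> P^(-1)AP (same characteristic polynomial)
2. Transpose: A^T has the same eigenvalues as A

Eigenvalues are NOT preserved by:
- Adding identity: eigenvalues become 4+1, 3+1
- Scaling: eigenvalues become 8, 6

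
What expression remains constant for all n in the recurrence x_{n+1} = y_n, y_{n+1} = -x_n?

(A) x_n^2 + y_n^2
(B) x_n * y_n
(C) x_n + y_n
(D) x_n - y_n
A

For the recurrence x_{n+1} = y_n, y_{n+1} = -x_n:

x_{n+1}^2 + y_{n+1}^2 = y_n^2 + (-x_n)^2 = x_n^2 + y_n^2
The sum of squares is conserved (like energy in a harmonic oscillator).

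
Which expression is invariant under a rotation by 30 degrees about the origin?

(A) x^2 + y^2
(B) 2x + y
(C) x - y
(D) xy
A

A rotation by 30 degrees sends (x, y) to (sqrt(3)x/2 - y/2, x/2 + sqrt(3)y/2).
Substitute the transformed coordinates into each option and compare with the original:
(A) x^2 + y^2  ->  (sqrt(3)x/2 - y/2)^2 + (x/2 + sqrt(3)y/2)^2 = x^2 + y^2   [equals x^2 + y^2: invariant]
(B) 2x + y  ->  2(sqrt(3)x/2 - y/2) + (x/2 + sqrt(3)y/2) = x/2 + sqrt(3)x - y + sqrt(3)y/2   [differs from 2x + y: not invariant]
(C) x - y  ->  (sqrt(3)x/2 - y/2) - (x/2 + sqrt(3)y/2) = -x/2 + sqrt(3)x/2 - sqrt(3)y/2 - y/2   [differs from x - y: not invariant]
(D) xy  ->  (sqrt(3)x/2 - y/2)(x/2 + sqrt(3)y/2) = sqrt(3)x^2/4 + xy/2 - sqrt(3)y^2/4   [differs from xy: not invariant]

Only option (A), x^2 + y^2, is unchanged by the transformation.
Geometrically, x^2 + y^2 is the squared distance from the origin, which every rotation about the origin preserves.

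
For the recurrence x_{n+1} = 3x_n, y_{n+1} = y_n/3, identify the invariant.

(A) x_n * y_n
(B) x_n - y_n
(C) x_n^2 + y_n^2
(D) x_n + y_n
A

For the recurrence x_{n+1} = 3x_n, y_{n+1} = y_n/3:

x_{n+1} * y_{n+1} = (3x_n) * (y_n/3) = x_n * y_n
The product is conserved.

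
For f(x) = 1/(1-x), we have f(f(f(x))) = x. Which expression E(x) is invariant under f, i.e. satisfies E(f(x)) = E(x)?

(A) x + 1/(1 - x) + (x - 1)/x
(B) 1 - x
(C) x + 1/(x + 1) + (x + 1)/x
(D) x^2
A

Replace x by f(x) = 1/(1 - x) in each option and simplify. As a quick numerical cross-check, also compare E(5) with E(f(5)) = E(-1/4).

(A) x + 1/(1 - x) + (x - 1)/x  ->  (1/(1 - x)) + 1/(1 - (1/(1 - x))) + ((1/(1 - x)) - 1)/(1/(1 - x)), which simplifies back to x + 1/(1 - x) + (x - 1)/x; check: E(5) = 111/20, E(-1/4) = 111/20.   [invariant]
(B) 1 - x  ->  1 - (1/(1 - x)) = x/(x - 1); check: E(5) = -4 but E(-1/4) = 5/4.   [not invariant]
(C) x + 1/(x + 1) + (x + 1)/x  ->  (1/(1 - x)) + 1/((1/(1 - x)) + 1) + ((1/(1 - x)) + 1)/(1/(1 - x)) = (-x^3 + 6x^2 - 11x + 7)/(x^2 - 3x + 2); check: E(5) = 191/30 but E(-1/4) = -23/12.   [not invariant]
(D) x^2  ->  (1/(1 - x))^2 = (x - 1)^(-2); check: E(5) = 25 but E(-1/4) = 1/16.   [not invariant]

Only (A) is unchanged. Indeed f(f(x)) = 1/(1 - 1/(1-x)) = (1-x)/(-x) = (x-1)/x, so E(x) = x + f(x) + f(f(x)) is the sum over the whole 3-cycle; applying f just permutes the three terms cyclically (x -> f(x) -> f(f(x)) -> x), leaving the sum unchanged.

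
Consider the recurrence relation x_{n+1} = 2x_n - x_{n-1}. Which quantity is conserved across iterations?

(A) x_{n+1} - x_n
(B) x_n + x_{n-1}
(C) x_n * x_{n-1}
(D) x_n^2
A

For the recurrence x_{n+1} = 2x_n - x_{n-1}:

If x_{n+1} = 2x_n - x_{n-1}, then:
x_{n+1} - x_n = x_n - x_{n-1}
The first difference is constant throughout the sequence.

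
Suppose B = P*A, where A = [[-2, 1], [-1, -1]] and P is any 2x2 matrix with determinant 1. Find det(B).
3

By the multiplicative property of determinants, det(B) = det(P*A) = det(P) * det(A) = det(A),
so the determinant is invariant under multiplication by any determinant-1 matrix; we just need det(A).

det(A) = (-2)(-1) - (1)(-1) = 2 - (-1) = 3

Therefore det(B) = 1 * 3 = 3.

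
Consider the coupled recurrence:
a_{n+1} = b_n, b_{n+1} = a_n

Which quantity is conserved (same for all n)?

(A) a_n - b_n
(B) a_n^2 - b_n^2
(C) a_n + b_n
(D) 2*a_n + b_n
C

Replace a_n by a_{n+1} = b_n and b_n by b_{n+1} = a_n in each option and simplify:
(A) a_n - b_n  ->  (b_n) - (a_n) = -a_n + b_n   [not conserved]
(B) a_n^2 - b_n^2  ->  (b_n)^2 - (a_n)^2 = -a_n^2 + b_n^2   [not conserved]
(C) a_n + b_n  ->  (b_n) + (a_n) = a_n + b_n   [conserved]
(D) 2*a_n + b_n  ->  2*(b_n) + (a_n) = a_n + 2*b_n   [not conserved]

Only (C) a_n + b_n returns to itself after one step, so it is the conserved quantity.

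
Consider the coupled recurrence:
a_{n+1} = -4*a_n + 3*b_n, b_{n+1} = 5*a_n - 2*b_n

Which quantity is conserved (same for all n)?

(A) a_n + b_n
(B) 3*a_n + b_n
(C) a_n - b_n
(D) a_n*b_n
A

Replace a_n by a_{n+1} = -4*a_n + 3*b_n and b_n by b_{n+1} = 5*a_n - 2*b_n in each option and simplify:
(A) a_n + b_n  ->  (-4*a_n + 3*b_n) + (5*a_n - 2*b_n) = a_n + b_n   [conserved]
(B) 3*a_n + b_n  ->  3*(-4*a_n + 3*b_n) + (5*a_n - 2*b_n) = -7*a_n + 7*b_n   [not conserved]
(C) a_n - b_n  ->  (-4*a_n + 3*b_n) - (5*a_n - 2*b_n) = -9*a_n + 5*b_n   [not conserved]
(D) a_n*b_n  ->  (-4*a_n + 3*b_n)*(5*a_n - 2*b_n) = -20*a_n^2 + 23*a_n*b_n - 6*b_n^2   [not conserved]

Only (A) a_n + b_n returns to itself after one step, so it is the conserved quantity.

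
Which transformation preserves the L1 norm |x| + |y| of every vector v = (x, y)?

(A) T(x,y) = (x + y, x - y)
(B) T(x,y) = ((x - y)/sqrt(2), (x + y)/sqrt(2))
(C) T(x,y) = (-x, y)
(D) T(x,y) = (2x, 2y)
C

A transformation preserves a norm if ||T(v)|| = ||v|| for every v; a single vector where the norm changes rules an option out.

(A) T(x,y) = (x + y, x - y): v = (1, 0) has norm |1| + |0| = 1, but T(v) = (1, 1) has norm 2 -- not preserved.
(B) T(x,y) = ((x - y)/sqrt(2), (x + y)/sqrt(2)): v = (1, 0) has norm |1| + |0| = 1, but T(v) = (sqrt(2)/2, sqrt(2)/2) has norm sqrt(2) -- not preserved.
(C) T(x,y) = (-x, y): preserves the norm -- it only permutes the coordinates and/or flips signs, which leaves |x| + |y| unchanged.
(D) T(x,y) = (2x, 2y): v = (1, 0) has norm |1| + |0| = 1, but T(v) = (2, 0) has norm 2 -- not preserved.

Therefore the answer is (C).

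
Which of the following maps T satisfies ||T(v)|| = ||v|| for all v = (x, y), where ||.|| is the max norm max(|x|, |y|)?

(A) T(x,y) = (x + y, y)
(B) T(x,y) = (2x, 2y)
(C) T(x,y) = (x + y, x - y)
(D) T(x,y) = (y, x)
D

A transformation preserves a norm if ||T(v)|| = ||v|| for every v; a single vector where the norm changes rules an option out.

(A) T(x,y) = (x + y, y): v = (1, 1) has norm max(|1|, |1|) = 1, but T(v) = (2, 1) has norm 2 -- not preserved.
(B) T(x,y) = (2x, 2y): v = (1, 0) has norm max(|1|, |0|) = 1, but T(v) = (2, 0) has norm 2 -- not preserved.
(C) T(x,y) = (x + y, x - y): v = (1, 1) has norm max(|1|, |1|) = 1, but T(v) = (2, 0) has norm 2 -- not preserved.
(D) T(x,y) = (y, x): preserves the norm -- it only permutes the coordinates and/or flips signs, which leaves max(|x|, |y|) unchanged.

Therefore the answer is (D).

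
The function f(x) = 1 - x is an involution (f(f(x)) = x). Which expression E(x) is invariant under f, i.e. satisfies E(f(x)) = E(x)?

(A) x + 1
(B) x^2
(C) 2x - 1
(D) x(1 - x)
D

Replace x by f(x) = 1 - x in each option and simplify. As a quick numerical cross-check, also compare E(5) with E(f(5)) = E(-4).

(A) x + 1  ->  (1 - x) + 1 = 2 - x; check: E(5) = 6 but E(-4) = -3.   [not invariant]
(B) x^2  ->  (1 - x)^2 = (x - 1)^2; check: E(5) = 25 but E(-4) = 16.   [not invariant]
(C) 2x - 1  ->  2(1 - x) - 1 = 1 - 2x; check: E(5) = 9 but E(-4) = -9.   [not invariant]
(D) x(1 - x)  ->  (1 - x)(1 - (1 - x)), which simplifies back to x(1 - x); check: E(5) = -20, E(-4) = -20.   [invariant]

Only (D) is unchanged. E is symmetric under swapping x with f(x) = 1 - x, which is exactly what an involution does.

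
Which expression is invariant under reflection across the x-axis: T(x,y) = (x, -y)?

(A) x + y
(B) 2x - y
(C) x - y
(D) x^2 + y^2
D

The map is reflection across the x-axis: T(x,y) = (x, -y).
Substitute the transformed coordinates into each option and compare with the original:
(A) x + y  ->  (x) + (-y) = x - y   [differs from x + y: not invariant]
(B) 2x - y  ->  2(x) - (-y) = 2x + y   [differs from 2x - y: not invariant]
(C) x - y  ->  (x) - (-y) = x + y   [differs from x - y: not invariant]
(D) x^2 + y^2  ->  (x)^2 + (-y)^2 = x^2 + y^2   [equals x^2 + y^2: invariant]

Only option (D), x^2 + y^2, is unchanged by the transformation.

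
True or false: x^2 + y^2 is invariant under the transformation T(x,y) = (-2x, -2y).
False

Substitute T(x,y) = (-2x, -2y) into the expression and compare with the original.

Original: x^2 + y^2
After applying T: (-2x)^2 + (-2y)^2 = 4x^2 + 4y^2

This differs from the original x^2 + y^2 (difference: 3x^2 + 3y^2), so the expression is NOT invariant.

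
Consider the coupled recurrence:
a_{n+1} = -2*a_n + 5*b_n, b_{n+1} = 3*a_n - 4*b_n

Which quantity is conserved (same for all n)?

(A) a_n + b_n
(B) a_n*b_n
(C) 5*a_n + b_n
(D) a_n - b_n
A

Replace a_n by a_{n+1} = -2*a_n + 5*b_n and b_n by b_{n+1} = 3*a_n - 4*b_n in each option and simplify:
(A) a_n + b_n  ->  (-2*a_n + 5*b_n) + (3*a_n - 4*b_n) = a_n + b_n   [conserved]
(B) a_n*b_n  ->  (-2*a_n + 5*b_n)*(3*a_n - 4*b_n) = -6*a_n^2 + 23*a_n*b_n - 20*b_n^2   [not conserved]
(C) 5*a_n + b_n  ->  5*(-2*a_n + 5*b_n) + (3*a_n - 4*b_n) = -7*a_n + 21*b_n   [not conserved]
(D) a_n - b_n  ->  (-2*a_n + 5*b_n) - (3*a_n - 4*b_n) = -5*a_n + 9*b_n   [not conserved]

Only (A) a_n + b_n returns to itself after one step, so it is the conserved quantity.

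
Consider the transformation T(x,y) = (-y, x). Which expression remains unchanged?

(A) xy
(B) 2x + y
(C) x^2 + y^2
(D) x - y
C

An expression E(x,y) is invariant under T if E(T(x,y)) = E(x,y). Here T(x,y) = (-y, x).
Substitute the transformed coordinates into each option and compare with the original:
(A) xy  ->  (-y)(x) = -xy   [differs from xy: not invariant]
(B) 2x + y  ->  2(-y) + (x) = x - 2y   [differs from 2x + y: not invariant]
(C) x^2 + y^2  ->  (-y)^2 + (x)^2 = x^2 + y^2   [equals x^2 + y^2: invariant]
(D) x - y  ->  (-y) - (x) = -x - y   [differs from x - y: not invariant]

Only option (C), x^2 + y^2, is unchanged by the transformation.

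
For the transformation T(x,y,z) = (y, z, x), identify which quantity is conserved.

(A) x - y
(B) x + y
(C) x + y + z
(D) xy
C

Apply T(x,y,z) = (y, z, x) to each option, i.e. replace (x, y, z) by the transformed coordinates.
Substitute the transformed coordinates into each option and compare with the original:
(A) x - y  ->  (y) - (z) = y - z   [differs from x - y: not invariant]
(B) x + y  ->  (y) + (z) = y + z   [differs from x + y: not invariant]
(C) x + y + z  ->  (y) + (z) + (x) = x + y + z   [equals x + y + z: invariant]
(D) xy  ->  (y)(z) = yz   [differs from xy: not invariant]

Only option (C), x + y + z, is unchanged by the transformation.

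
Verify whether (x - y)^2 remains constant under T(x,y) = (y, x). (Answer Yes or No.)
Yes

Substitute T(x,y) = (y, x) into the expression and compare with the original.

Original: (x - y)^2
After applying T: ((y) - (x))^2 = x^2 - 2xy + y^2

This is identical to the original (x - y)^2, so the expression is invariant.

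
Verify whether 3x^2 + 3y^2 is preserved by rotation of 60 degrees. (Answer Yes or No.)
Yes

Applying rotation by 60 degrees: x' = x*cos(60 degrees) - y*sin(60 degrees) = x/2 - sqrt(3)y/2, y' = x*sin(60 degrees) + y*cos(60 degrees) = sqrt(3)x/2 + y/2

Substituting into 3x^2 + 3y^2:
3(x/2 - sqrt(3)y/2)^2 + 3(sqrt(3)x/2 + y/2)^2
= 3x^2 + 3y^2

This equals the original expression 3x^2 + 3y^2, so it IS invariant.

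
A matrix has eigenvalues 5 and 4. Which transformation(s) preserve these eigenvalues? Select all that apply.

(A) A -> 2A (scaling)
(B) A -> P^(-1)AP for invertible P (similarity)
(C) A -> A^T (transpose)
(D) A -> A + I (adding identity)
B and C

Eigenvalues are preserved by:
1. Similarity transformations: A -> P^(-1)AP (same characteristic polynomial)
2. Transpose: A^T has the same eigenvalues as A

Eigenvalues are NOT preserved by:
- Adding identity: eigenvalues become 5+1, 4+1
- Scaling: eigenvalues become 10, 8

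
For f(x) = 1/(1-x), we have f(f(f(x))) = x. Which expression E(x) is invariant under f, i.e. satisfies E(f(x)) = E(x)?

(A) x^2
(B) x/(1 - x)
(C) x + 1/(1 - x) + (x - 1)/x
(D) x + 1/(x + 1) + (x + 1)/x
C

Replace x by f(x) = 1/(1 - x) in each option and simplify. As a quick numerical cross-check, also compare E(4) with E(f(4)) = E(-1/3).

(A) x^2  ->  (1/(1 - x))^2 = (x - 1)^(-2); check: E(4) = 16 but E(-1/3) = 1/9.   [not invariant]
(B) x/(1 - x)  ->  (1/(1 - x))/(1 - (1/(1 - x))) = -1/x; check: E(4) = -4/3 but E(-1/3) = -1/4.   [not invariant]
(C) x + 1/(1 - x) + (x - 1)/x  ->  (1/(1 - x)) + 1/(1 - (1/(1 - x))) + ((1/(1 - x)) - 1)/(1/(1 - x)), which simplifies back to x + 1/(1 - x) + (x - 1)/x; check: E(4) = 53/12, E(-1/3) = 53/12.   [invariant]
(D) x + 1/(x + 1) + (x + 1)/x  ->  (1/(1 - x)) + 1/((1/(1 - x)) + 1) + ((1/(1 - x)) + 1)/(1/(1 - x)) = (-x^3 + 6x^2 - 11x + 7)/(x^2 - 3x + 2); check: E(4) = 109/20 but E(-1/3) = -5/6.   [not invariant]

Only (C) is unchanged. Indeed f(f(x)) = 1/(1 - 1/(1-x)) = (1-x)/(-x) = (x-1)/x, so E(x) = x + f(x) + f(f(x)) is the sum over the whole 3-cycle; applying f just permutes the three terms cyclically (x -> f(x) -> f(f(x)) -> x), leaving the sum unchanged.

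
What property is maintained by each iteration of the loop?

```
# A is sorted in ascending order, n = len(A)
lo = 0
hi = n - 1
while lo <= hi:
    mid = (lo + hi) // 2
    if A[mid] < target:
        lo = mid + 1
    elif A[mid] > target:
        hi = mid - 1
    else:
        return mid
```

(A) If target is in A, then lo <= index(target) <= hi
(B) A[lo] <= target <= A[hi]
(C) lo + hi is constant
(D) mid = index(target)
A

A loop invariant must hold before the first iteration and be re-established by every execution of the body.

(A) If target is in A, then lo <= index(target) <= hi: Before the loop [lo, hi] = [0, n-1] covers every index. When A[mid] < target, sortedness puts target strictly to the right of mid, so setting lo = mid + 1 keeps index(target) in [lo, hi]; symmetrically for hi = mid - 1. Hence 'if target is in A then lo <= index(target) <= hi' holds after every iteration, and when lo > hi it proves target is absent.

The other options fail:
(B) A[lo] <= target <= A[hi]: fails when target is not in A (e.g. target < A[0] already violates it before the loop), so it is not maintained in general.
(C) lo + hi is constant: each iteration moves exactly one of lo, hi, so lo + hi changes (e.g. 0 + (n-1) becomes (mid+1) + (n-1)).
(D) mid = index(target): mid is just the current probe; it equals index(target) only on the iteration that returns.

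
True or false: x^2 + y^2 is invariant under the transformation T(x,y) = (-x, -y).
True

Substitute T(x,y) = (-x, -y) into the expression and compare with the original.

Original: x^2 + y^2
After applying T: (-x)^2 + (-y)^2 = x^2 + y^2

This is identical to the original x^2 + y^2, so the expression is invariant.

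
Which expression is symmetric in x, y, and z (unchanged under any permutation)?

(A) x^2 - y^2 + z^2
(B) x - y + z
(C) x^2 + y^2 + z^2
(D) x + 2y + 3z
C

A symmetric expression is unchanged when the variables are permuted; here the transformation to test is the swap (x, y) -> (y, x).
A symmetric expression must survive every permutation; the single swap x <-> y already eliminates the distractors, and the keyed expression is also unchanged by x <-> z and y <-> z (each variable enters it in exactly the same way).
Substitute the transformed coordinates into each option and compare with the original:
(A) x^2 - y^2 + z^2  ->  (y)^2 - (x)^2 + z^2 = -x^2 + y^2 + z^2   [differs from x^2 - y^2 + z^2: not invariant]
(B) x - y + z  ->  (y) - (x) + z = -x + y + z   [differs from x - y + z: not invariant]
(C) x^2 + y^2 + z^2  ->  (y)^2 + (x)^2 + z^2 = x^2 + y^2 + z^2   [equals x^2 + y^2 + z^2: invariant]
(D) x + 2y + 3z  ->  (y) + 2(x) + 3z = 2x + y + 3z   [differs from x + 2y + 3z: not invariant]

Only option (C), x^2 + y^2 + z^2, is unchanged by the transformation.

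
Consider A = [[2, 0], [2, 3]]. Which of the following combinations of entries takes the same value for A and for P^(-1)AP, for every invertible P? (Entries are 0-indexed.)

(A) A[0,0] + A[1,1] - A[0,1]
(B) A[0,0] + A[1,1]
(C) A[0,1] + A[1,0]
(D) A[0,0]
B

A[0,0] + A[1,1] is the trace of A. By the cyclic property of the trace, tr(P^(-1)AP) = tr(APP^(-1)) = tr(A), so it is the same for every matrix similar to A.

The other combinations are not similarity invariants. For example, take P = [[2, 1], [1, 1]] (det P = 1), so P^(-1) = [[1, -1], [-1, 2]] and
B = P^(-1)AP = [[-3, -3], [10, 8]].
Evaluating each option on A and on B:
(A) A[0,0] + A[1,1] - A[0,1]: 5 for A, 8 for B -> changes
(B) A[0,0] + A[1,1]: 5 for A, 5 for B -> unchanged
(C) A[0,1] + A[1,0]: 2 for A, 7 for B -> changes
(D) A[0,0]: 2 for A, -3 for B -> changes

Only (B) A[0,0] + A[1,1] = 5 survives (and it does so for every P, not just this one), so it is the invariant.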